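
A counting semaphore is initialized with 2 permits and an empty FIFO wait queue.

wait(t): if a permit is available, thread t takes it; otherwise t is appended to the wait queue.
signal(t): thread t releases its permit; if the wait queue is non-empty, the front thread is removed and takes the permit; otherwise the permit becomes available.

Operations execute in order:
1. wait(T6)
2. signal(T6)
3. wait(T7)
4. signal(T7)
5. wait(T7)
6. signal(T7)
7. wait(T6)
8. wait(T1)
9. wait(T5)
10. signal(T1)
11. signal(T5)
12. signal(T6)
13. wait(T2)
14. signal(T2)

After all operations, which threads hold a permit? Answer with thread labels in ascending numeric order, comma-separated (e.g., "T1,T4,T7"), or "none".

Step 1: wait(T6) -> count=1 queue=[] holders={T6}
Step 2: signal(T6) -> count=2 queue=[] holders={none}
Step 3: wait(T7) -> count=1 queue=[] holders={T7}
Step 4: signal(T7) -> count=2 queue=[] holders={none}
Step 5: wait(T7) -> count=1 queue=[] holders={T7}
Step 6: signal(T7) -> count=2 queue=[] holders={none}
Step 7: wait(T6) -> count=1 queue=[] holders={T6}
Step 8: wait(T1) -> count=0 queue=[] holders={T1,T6}
Step 9: wait(T5) -> count=0 queue=[T5] holders={T1,T6}
Step 10: signal(T1) -> count=0 queue=[] holders={T5,T6}
Step 11: signal(T5) -> count=1 queue=[] holders={T6}
Step 12: signal(T6) -> count=2 queue=[] holders={none}
Step 13: wait(T2) -> count=1 queue=[] holders={T2}
Step 14: signal(T2) -> count=2 queue=[] holders={none}
Final holders: none

Answer: none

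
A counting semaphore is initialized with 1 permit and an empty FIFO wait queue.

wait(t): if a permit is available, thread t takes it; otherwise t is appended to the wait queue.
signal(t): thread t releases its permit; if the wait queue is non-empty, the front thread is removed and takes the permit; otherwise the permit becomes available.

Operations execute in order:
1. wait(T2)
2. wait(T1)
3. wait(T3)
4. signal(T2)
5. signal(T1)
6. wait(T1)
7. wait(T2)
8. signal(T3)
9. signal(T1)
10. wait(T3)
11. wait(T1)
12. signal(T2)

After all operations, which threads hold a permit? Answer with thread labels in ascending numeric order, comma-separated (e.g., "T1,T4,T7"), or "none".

Answer: T3

Derivation:
Step 1: wait(T2) -> count=0 queue=[] holders={T2}
Step 2: wait(T1) -> count=0 queue=[T1] holders={T2}
Step 3: wait(T3) -> count=0 queue=[T1,T3] holders={T2}
Step 4: signal(T2) -> count=0 queue=[T3] holders={T1}
Step 5: signal(T1) -> count=0 queue=[] holders={T3}
Step 6: wait(T1) -> count=0 queue=[T1] holders={T3}
Step 7: wait(T2) -> count=0 queue=[T1,T2] holders={T3}
Step 8: signal(T3) -> count=0 queue=[T2] holders={T1}
Step 9: signal(T1) -> count=0 queue=[] holders={T2}
Step 10: wait(T3) -> count=0 queue=[T3] holders={T2}
Step 11: wait(T1) -> count=0 queue=[T3,T1] holders={T2}
Step 12: signal(T2) -> count=0 queue=[T1] holders={T3}
Final holders: T3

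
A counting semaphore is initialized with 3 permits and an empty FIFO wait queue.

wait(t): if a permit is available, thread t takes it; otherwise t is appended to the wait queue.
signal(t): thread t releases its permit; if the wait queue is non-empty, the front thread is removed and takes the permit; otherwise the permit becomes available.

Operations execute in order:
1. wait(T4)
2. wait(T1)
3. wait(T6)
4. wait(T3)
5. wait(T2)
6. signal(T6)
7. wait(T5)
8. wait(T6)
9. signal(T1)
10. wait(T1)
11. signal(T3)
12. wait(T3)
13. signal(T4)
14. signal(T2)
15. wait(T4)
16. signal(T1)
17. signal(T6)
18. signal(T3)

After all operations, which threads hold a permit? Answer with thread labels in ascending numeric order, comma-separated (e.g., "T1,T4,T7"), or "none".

Step 1: wait(T4) -> count=2 queue=[] holders={T4}
Step 2: wait(T1) -> count=1 queue=[] holders={T1,T4}
Step 3: wait(T6) -> count=0 queue=[] holders={T1,T4,T6}
Step 4: wait(T3) -> count=0 queue=[T3] holders={T1,T4,T6}
Step 5: wait(T2) -> count=0 queue=[T3,T2] holders={T1,T4,T6}
Step 6: signal(T6) -> count=0 queue=[T2] holders={T1,T3,T4}
Step 7: wait(T5) -> count=0 queue=[T2,T5] holders={T1,T3,T4}
Step 8: wait(T6) -> count=0 queue=[T2,T5,T6] holders={T1,T3,T4}
Step 9: signal(T1) -> count=0 queue=[T5,T6] holders={T2,T3,T4}
Step 10: wait(T1) -> count=0 queue=[T5,T6,T1] holders={T2,T3,T4}
Step 11: signal(T3) -> count=0 queue=[T6,T1] holders={T2,T4,T5}
Step 12: wait(T3) -> count=0 queue=[T6,T1,T3] holders={T2,T4,T5}
Step 13: signal(T4) -> count=0 queue=[T1,T3] holders={T2,T5,T6}
Step 14: signal(T2) -> count=0 queue=[T3] holders={T1,T5,T6}
Step 15: wait(T4) -> count=0 queue=[T3,T4] holders={T1,T5,T6}
Step 16: signal(T1) -> count=0 queue=[T4] holders={T3,T5,T6}
Step 17: signal(T6) -> count=0 queue=[] holders={T3,T4,T5}
Step 18: signal(T3) -> count=1 queue=[] holders={T4,T5}
Final holders: T4,T5

Answer: T4,T5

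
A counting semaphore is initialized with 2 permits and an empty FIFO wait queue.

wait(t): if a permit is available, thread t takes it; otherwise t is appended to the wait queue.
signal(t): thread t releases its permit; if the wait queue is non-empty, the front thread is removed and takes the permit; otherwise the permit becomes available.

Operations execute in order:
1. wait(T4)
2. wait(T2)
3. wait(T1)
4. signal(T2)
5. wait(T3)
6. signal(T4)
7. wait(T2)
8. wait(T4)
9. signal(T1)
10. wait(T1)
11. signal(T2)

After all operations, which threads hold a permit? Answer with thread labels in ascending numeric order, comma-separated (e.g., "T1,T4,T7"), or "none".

Answer: T3,T4

Derivation:
Step 1: wait(T4) -> count=1 queue=[] holders={T4}
Step 2: wait(T2) -> count=0 queue=[] holders={T2,T4}
Step 3: wait(T1) -> count=0 queue=[T1] holders={T2,T4}
Step 4: signal(T2) -> count=0 queue=[] holders={T1,T4}
Step 5: wait(T3) -> count=0 queue=[T3] holders={T1,T4}
Step 6: signal(T4) -> count=0 queue=[] holders={T1,T3}
Step 7: wait(T2) -> count=0 queue=[T2] holders={T1,T3}
Step 8: wait(T4) -> count=0 queue=[T2,T4] holders={T1,T3}
Step 9: signal(T1) -> count=0 queue=[T4] holders={T2,T3}
Step 10: wait(T1) -> count=0 queue=[T4,T1] holders={T2,T3}
Step 11: signal(T2) -> count=0 queue=[T1] holders={T3,T4}
Final holders: T3,T4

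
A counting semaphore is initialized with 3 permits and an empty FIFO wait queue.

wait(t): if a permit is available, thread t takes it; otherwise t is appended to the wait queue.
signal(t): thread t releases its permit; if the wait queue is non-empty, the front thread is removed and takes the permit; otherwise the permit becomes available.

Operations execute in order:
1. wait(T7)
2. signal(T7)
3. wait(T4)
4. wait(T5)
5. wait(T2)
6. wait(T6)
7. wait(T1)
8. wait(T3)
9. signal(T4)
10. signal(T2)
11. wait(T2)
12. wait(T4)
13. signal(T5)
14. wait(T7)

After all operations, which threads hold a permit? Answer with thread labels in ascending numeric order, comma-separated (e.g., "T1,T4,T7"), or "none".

Answer: T1,T3,T6

Derivation:
Step 1: wait(T7) -> count=2 queue=[] holders={T7}
Step 2: signal(T7) -> count=3 queue=[] holders={none}
Step 3: wait(T4) -> count=2 queue=[] holders={T4}
Step 4: wait(T5) -> count=1 queue=[] holders={T4,T5}
Step 5: wait(T2) -> count=0 queue=[] holders={T2,T4,T5}
Step 6: wait(T6) -> count=0 queue=[T6] holders={T2,T4,T5}
Step 7: wait(T1) -> count=0 queue=[T6,T1] holders={T2,T4,T5}
Step 8: wait(T3) -> count=0 queue=[T6,T1,T3] holders={T2,T4,T5}
Step 9: signal(T4) -> count=0 queue=[T1,T3] holders={T2,T5,T6}
Step 10: signal(T2) -> count=0 queue=[T3] holders={T1,T5,T6}
Step 11: wait(T2) -> count=0 queue=[T3,T2] holders={T1,T5,T6}
Step 12: wait(T4) -> count=0 queue=[T3,T2,T4] holders={T1,T5,T6}
Step 13: signal(T5) -> count=0 queue=[T2,T4] holders={T1,T3,T6}
Step 14: wait(T7) -> count=0 queue=[T2,T4,T7] holders={T1,T3,T6}
Final holders: T1,T3,T6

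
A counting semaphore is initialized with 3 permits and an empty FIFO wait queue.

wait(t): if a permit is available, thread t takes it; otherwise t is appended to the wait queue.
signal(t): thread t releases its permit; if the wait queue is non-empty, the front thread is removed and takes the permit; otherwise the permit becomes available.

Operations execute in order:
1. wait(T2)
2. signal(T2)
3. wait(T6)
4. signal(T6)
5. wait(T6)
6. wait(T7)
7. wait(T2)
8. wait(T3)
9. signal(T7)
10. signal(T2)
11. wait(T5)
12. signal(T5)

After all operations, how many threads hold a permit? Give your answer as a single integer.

Step 1: wait(T2) -> count=2 queue=[] holders={T2}
Step 2: signal(T2) -> count=3 queue=[] holders={none}
Step 3: wait(T6) -> count=2 queue=[] holders={T6}
Step 4: signal(T6) -> count=3 queue=[] holders={none}
Step 5: wait(T6) -> count=2 queue=[] holders={T6}
Step 6: wait(T7) -> count=1 queue=[] holders={T6,T7}
Step 7: wait(T2) -> count=0 queue=[] holders={T2,T6,T7}
Step 8: wait(T3) -> count=0 queue=[T3] holders={T2,T6,T7}
Step 9: signal(T7) -> count=0 queue=[] holders={T2,T3,T6}
Step 10: signal(T2) -> count=1 queue=[] holders={T3,T6}
Step 11: wait(T5) -> count=0 queue=[] holders={T3,T5,T6}
Step 12: signal(T5) -> count=1 queue=[] holders={T3,T6}
Final holders: {T3,T6} -> 2 thread(s)

Answer: 2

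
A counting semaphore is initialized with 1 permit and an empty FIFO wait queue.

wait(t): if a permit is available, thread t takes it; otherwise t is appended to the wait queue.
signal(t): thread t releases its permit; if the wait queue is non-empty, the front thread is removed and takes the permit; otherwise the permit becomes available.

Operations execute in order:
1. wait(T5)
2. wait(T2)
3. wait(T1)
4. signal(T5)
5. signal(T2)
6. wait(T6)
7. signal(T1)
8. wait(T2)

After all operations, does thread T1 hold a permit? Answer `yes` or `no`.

Step 1: wait(T5) -> count=0 queue=[] holders={T5}
Step 2: wait(T2) -> count=0 queue=[T2] holders={T5}
Step 3: wait(T1) -> count=0 queue=[T2,T1] holders={T5}
Step 4: signal(T5) -> count=0 queue=[T1] holders={T2}
Step 5: signal(T2) -> count=0 queue=[] holders={T1}
Step 6: wait(T6) -> count=0 queue=[T6] holders={T1}
Step 7: signal(T1) -> count=0 queue=[] holders={T6}
Step 8: wait(T2) -> count=0 queue=[T2] holders={T6}
Final holders: {T6} -> T1 not in holders

Answer: no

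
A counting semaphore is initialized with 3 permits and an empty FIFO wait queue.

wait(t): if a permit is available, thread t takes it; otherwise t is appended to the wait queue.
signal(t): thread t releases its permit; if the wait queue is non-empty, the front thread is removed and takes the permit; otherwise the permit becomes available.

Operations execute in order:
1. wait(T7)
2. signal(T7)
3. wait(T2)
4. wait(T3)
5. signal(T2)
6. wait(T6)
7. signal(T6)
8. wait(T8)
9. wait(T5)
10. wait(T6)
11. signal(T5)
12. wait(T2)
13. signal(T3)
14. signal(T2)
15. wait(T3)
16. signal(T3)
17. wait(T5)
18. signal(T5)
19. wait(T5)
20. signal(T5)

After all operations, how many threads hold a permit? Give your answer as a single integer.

Step 1: wait(T7) -> count=2 queue=[] holders={T7}
Step 2: signal(T7) -> count=3 queue=[] holders={none}
Step 3: wait(T2) -> count=2 queue=[] holders={T2}
Step 4: wait(T3) -> count=1 queue=[] holders={T2,T3}
Step 5: signal(T2) -> count=2 queue=[] holders={T3}
Step 6: wait(T6) -> count=1 queue=[] holders={T3,T6}
Step 7: signal(T6) -> count=2 queue=[] holders={T3}
Step 8: wait(T8) -> count=1 queue=[] holders={T3,T8}
Step 9: wait(T5) -> count=0 queue=[] holders={T3,T5,T8}
Step 10: wait(T6) -> count=0 queue=[T6] holders={T3,T5,T8}
Step 11: signal(T5) -> count=0 queue=[] holders={T3,T6,T8}
Step 12: wait(T2) -> count=0 queue=[T2] holders={T3,T6,T8}
Step 13: signal(T3) -> count=0 queue=[] holders={T2,T6,T8}
Step 14: signal(T2) -> count=1 queue=[] holders={T6,T8}
Step 15: wait(T3) -> count=0 queue=[] holders={T3,T6,T8}
Step 16: signal(T3) -> count=1 queue=[] holders={T6,T8}
Step 17: wait(T5) -> count=0 queue=[] holders={T5,T6,T8}
Step 18: signal(T5) -> count=1 queue=[] holders={T6,T8}
Step 19: wait(T5) -> count=0 queue=[] holders={T5,T6,T8}
Step 20: signal(T5) -> count=1 queue=[] holders={T6,T8}
Final holders: {T6,T8} -> 2 thread(s)

Answer: 2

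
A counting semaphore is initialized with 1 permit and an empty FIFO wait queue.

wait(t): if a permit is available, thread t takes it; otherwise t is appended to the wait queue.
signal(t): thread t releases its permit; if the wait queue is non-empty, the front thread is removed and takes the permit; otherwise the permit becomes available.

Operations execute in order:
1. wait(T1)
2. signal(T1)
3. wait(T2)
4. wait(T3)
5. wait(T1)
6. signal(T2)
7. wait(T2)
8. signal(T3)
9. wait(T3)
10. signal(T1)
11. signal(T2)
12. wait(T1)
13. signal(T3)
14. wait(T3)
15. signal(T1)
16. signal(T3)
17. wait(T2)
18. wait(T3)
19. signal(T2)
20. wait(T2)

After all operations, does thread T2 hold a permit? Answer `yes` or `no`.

Step 1: wait(T1) -> count=0 queue=[] holders={T1}
Step 2: signal(T1) -> count=1 queue=[] holders={none}
Step 3: wait(T2) -> count=0 queue=[] holders={T2}
Step 4: wait(T3) -> count=0 queue=[T3] holders={T2}
Step 5: wait(T1) -> count=0 queue=[T3,T1] holders={T2}
Step 6: signal(T2) -> count=0 queue=[T1] holders={T3}
Step 7: wait(T2) -> count=0 queue=[T1,T2] holders={T3}
Step 8: signal(T3) -> count=0 queue=[T2] holders={T1}
Step 9: wait(T3) -> count=0 queue=[T2,T3] holders={T1}
Step 10: signal(T1) -> count=0 queue=[T3] holders={T2}
Step 11: signal(T2) -> count=0 queue=[] holders={T3}
Step 12: wait(T1) -> count=0 queue=[T1] holders={T3}
Step 13: signal(T3) -> count=0 queue=[] holders={T1}
Step 14: wait(T3) -> count=0 queue=[T3] holders={T1}
Step 15: signal(T1) -> count=0 queue=[] holders={T3}
Step 16: signal(T3) -> count=1 queue=[] holders={none}
Step 17: wait(T2) -> count=0 queue=[] holders={T2}
Step 18: wait(T3) -> count=0 queue=[T3] holders={T2}
Step 19: signal(T2) -> count=0 queue=[] holders={T3}
Step 20: wait(T2) -> count=0 queue=[T2] holders={T3}
Final holders: {T3} -> T2 not in holders

Answer: no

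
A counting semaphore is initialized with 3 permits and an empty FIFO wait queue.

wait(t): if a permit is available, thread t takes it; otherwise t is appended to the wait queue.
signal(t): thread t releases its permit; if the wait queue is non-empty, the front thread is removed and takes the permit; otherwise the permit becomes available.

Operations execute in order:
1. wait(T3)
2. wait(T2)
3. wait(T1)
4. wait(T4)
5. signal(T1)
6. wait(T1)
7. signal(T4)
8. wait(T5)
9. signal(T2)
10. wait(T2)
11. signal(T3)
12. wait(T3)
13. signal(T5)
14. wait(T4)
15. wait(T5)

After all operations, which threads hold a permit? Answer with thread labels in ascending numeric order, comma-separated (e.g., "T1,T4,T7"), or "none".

Answer: T1,T2,T3

Derivation:
Step 1: wait(T3) -> count=2 queue=[] holders={T3}
Step 2: wait(T2) -> count=1 queue=[] holders={T2,T3}
Step 3: wait(T1) -> count=0 queue=[] holders={T1,T2,T3}
Step 4: wait(T4) -> count=0 queue=[T4] holders={T1,T2,T3}
Step 5: signal(T1) -> count=0 queue=[] holders={T2,T3,T4}
Step 6: wait(T1) -> count=0 queue=[T1] holders={T2,T3,T4}
Step 7: signal(T4) -> count=0 queue=[] holders={T1,T2,T3}
Step 8: wait(T5) -> count=0 queue=[T5] holders={T1,T2,T3}
Step 9: signal(T2) -> count=0 queue=[] holders={T1,T3,T5}
Step 10: wait(T2) -> count=0 queue=[T2] holders={T1,T3,T5}
Step 11: signal(T3) -> count=0 queue=[] holders={T1,T2,T5}
Step 12: wait(T3) -> count=0 queue=[T3] holders={T1,T2,T5}
Step 13: signal(T5) -> count=0 queue=[] holders={T1,T2,T3}
Step 14: wait(T4) -> count=0 queue=[T4] holders={T1,T2,T3}
Step 15: wait(T5) -> count=0 queue=[T4,T5] holders={T1,T2,T3}
Final holders: T1,T2,T3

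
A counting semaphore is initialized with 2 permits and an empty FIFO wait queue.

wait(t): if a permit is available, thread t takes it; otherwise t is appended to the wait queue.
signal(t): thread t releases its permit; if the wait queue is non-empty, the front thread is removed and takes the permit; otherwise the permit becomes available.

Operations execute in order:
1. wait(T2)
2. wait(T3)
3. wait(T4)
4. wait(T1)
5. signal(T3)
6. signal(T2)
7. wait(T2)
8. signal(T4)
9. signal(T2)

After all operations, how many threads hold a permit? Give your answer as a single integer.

Answer: 1

Derivation:
Step 1: wait(T2) -> count=1 queue=[] holders={T2}
Step 2: wait(T3) -> count=0 queue=[] holders={T2,T3}
Step 3: wait(T4) -> count=0 queue=[T4] holders={T2,T3}
Step 4: wait(T1) -> count=0 queue=[T4,T1] holders={T2,T3}
Step 5: signal(T3) -> count=0 queue=[T1] holders={T2,T4}
Step 6: signal(T2) -> count=0 queue=[] holders={T1,T4}
Step 7: wait(T2) -> count=0 queue=[T2] holders={T1,T4}
Step 8: signal(T4) -> count=0 queue=[] holders={T1,T2}
Step 9: signal(T2) -> count=1 queue=[] holders={T1}
Final holders: {T1} -> 1 thread(s)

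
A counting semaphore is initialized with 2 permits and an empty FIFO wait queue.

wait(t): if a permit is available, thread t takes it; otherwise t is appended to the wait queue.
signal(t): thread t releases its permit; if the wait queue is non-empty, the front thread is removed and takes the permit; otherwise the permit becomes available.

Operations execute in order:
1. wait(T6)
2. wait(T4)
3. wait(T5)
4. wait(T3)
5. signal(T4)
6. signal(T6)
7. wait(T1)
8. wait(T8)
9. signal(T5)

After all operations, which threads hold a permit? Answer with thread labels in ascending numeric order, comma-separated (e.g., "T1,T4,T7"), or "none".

Step 1: wait(T6) -> count=1 queue=[] holders={T6}
Step 2: wait(T4) -> count=0 queue=[] holders={T4,T6}
Step 3: wait(T5) -> count=0 queue=[T5] holders={T4,T6}
Step 4: wait(T3) -> count=0 queue=[T5,T3] holders={T4,T6}
Step 5: signal(T4) -> count=0 queue=[T3] holders={T5,T6}
Step 6: signal(T6) -> count=0 queue=[] holders={T3,T5}
Step 7: wait(T1) -> count=0 queue=[T1] holders={T3,T5}
Step 8: wait(T8) -> count=0 queue=[T1,T8] holders={T3,T5}
Step 9: signal(T5) -> count=0 queue=[T8] holders={T1,T3}
Final holders: T1,T3

Answer: T1,T3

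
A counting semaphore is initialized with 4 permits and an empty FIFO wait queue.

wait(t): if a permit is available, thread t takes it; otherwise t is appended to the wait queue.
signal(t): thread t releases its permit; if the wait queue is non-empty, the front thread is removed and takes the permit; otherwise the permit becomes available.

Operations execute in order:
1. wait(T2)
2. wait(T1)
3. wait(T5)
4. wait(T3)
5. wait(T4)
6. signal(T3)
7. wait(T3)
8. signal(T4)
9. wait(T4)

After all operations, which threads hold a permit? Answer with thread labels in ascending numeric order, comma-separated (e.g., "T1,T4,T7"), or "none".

Step 1: wait(T2) -> count=3 queue=[] holders={T2}
Step 2: wait(T1) -> count=2 queue=[] holders={T1,T2}
Step 3: wait(T5) -> count=1 queue=[] holders={T1,T2,T5}
Step 4: wait(T3) -> count=0 queue=[] holders={T1,T2,T3,T5}
Step 5: wait(T4) -> count=0 queue=[T4] holders={T1,T2,T3,T5}
Step 6: signal(T3) -> count=0 queue=[] holders={T1,T2,T4,T5}
Step 7: wait(T3) -> count=0 queue=[T3] holders={T1,T2,T4,T5}
Step 8: signal(T4) -> count=0 queue=[] holders={T1,T2,T3,T5}
Step 9: wait(T4) -> count=0 queue=[T4] holders={T1,T2,T3,T5}
Final holders: T1,T2,T3,T5

Answer: T1,T2,T3,T5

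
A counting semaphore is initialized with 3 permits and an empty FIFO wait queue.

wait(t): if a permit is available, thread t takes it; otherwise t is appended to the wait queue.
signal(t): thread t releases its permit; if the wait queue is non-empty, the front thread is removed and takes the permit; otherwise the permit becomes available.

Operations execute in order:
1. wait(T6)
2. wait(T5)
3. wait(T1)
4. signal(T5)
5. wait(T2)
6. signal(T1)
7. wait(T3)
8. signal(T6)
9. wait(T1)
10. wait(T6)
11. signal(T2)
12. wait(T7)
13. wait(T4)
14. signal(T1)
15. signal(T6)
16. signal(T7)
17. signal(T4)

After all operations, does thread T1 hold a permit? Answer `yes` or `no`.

Step 1: wait(T6) -> count=2 queue=[] holders={T6}
Step 2: wait(T5) -> count=1 queue=[] holders={T5,T6}
Step 3: wait(T1) -> count=0 queue=[] holders={T1,T5,T6}
Step 4: signal(T5) -> count=1 queue=[] holders={T1,T6}
Step 5: wait(T2) -> count=0 queue=[] holders={T1,T2,T6}
Step 6: signal(T1) -> count=1 queue=[] holders={T2,T6}
Step 7: wait(T3) -> count=0 queue=[] holders={T2,T3,T6}
Step 8: signal(T6) -> count=1 queue=[] holders={T2,T3}
Step 9: wait(T1) -> count=0 queue=[] holders={T1,T2,T3}
Step 10: wait(T6) -> count=0 queue=[T6] holders={T1,T2,T3}
Step 11: signal(T2) -> count=0 queue=[] holders={T1,T3,T6}
Step 12: wait(T7) -> count=0 queue=[T7] holders={T1,T3,T6}
Step 13: wait(T4) -> count=0 queue=[T7,T4] holders={T1,T3,T6}
Step 14: signal(T1) -> count=0 queue=[T4] holders={T3,T6,T7}
Step 15: signal(T6) -> count=0 queue=[] holders={T3,T4,T7}
Step 16: signal(T7) -> count=1 queue=[] holders={T3,T4}
Step 17: signal(T4) -> count=2 queue=[] holders={T3}
Final holders: {T3} -> T1 not in holders

Answer: no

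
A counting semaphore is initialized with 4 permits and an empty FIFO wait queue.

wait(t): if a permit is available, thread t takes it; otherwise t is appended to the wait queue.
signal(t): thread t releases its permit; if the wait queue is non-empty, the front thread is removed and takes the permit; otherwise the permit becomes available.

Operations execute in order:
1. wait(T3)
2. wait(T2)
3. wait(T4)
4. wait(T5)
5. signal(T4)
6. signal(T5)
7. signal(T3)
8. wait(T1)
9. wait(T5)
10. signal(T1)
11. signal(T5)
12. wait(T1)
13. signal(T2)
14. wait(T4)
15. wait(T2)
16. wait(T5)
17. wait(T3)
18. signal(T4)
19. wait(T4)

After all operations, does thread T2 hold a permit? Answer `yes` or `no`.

Answer: yes

Derivation:
Step 1: wait(T3) -> count=3 queue=[] holders={T3}
Step 2: wait(T2) -> count=2 queue=[] holders={T2,T3}
Step 3: wait(T4) -> count=1 queue=[] holders={T2,T3,T4}
Step 4: wait(T5) -> count=0 queue=[] holders={T2,T3,T4,T5}
Step 5: signal(T4) -> count=1 queue=[] holders={T2,T3,T5}
Step 6: signal(T5) -> count=2 queue=[] holders={T2,T3}
Step 7: signal(T3) -> count=3 queue=[] holders={T2}
Step 8: wait(T1) -> count=2 queue=[] holders={T1,T2}
Step 9: wait(T5) -> count=1 queue=[] holders={T1,T2,T5}
Step 10: signal(T1) -> count=2 queue=[] holders={T2,T5}
Step 11: signal(T5) -> count=3 queue=[] holders={T2}
Step 12: wait(T1) -> count=2 queue=[] holders={T1,T2}
Step 13: signal(T2) -> count=3 queue=[] holders={T1}
Step 14: wait(T4) -> count=2 queue=[] holders={T1,T4}
Step 15: wait(T2) -> count=1 queue=[] holders={T1,T2,T4}
Step 16: wait(T5) -> count=0 queue=[] holders={T1,T2,T4,T5}
Step 17: wait(T3) -> count=0 queue=[T3] holders={T1,T2,T4,T5}
Step 18: signal(T4) -> count=0 queue=[] holders={T1,T2,T3,T5}
Step 19: wait(T4) -> count=0 queue=[T4] holders={T1,T2,T3,T5}
Final holders: {T1,T2,T3,T5} -> T2 in holders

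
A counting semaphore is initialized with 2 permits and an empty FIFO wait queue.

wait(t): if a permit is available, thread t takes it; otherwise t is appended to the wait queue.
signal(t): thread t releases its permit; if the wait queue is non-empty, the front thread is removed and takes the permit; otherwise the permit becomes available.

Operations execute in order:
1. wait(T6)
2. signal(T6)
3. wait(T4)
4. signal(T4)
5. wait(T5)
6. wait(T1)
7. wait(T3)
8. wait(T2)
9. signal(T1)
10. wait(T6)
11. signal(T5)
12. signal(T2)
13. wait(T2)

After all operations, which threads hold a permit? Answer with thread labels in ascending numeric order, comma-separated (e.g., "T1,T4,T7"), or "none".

Step 1: wait(T6) -> count=1 queue=[] holders={T6}
Step 2: signal(T6) -> count=2 queue=[] holders={none}
Step 3: wait(T4) -> count=1 queue=[] holders={T4}
Step 4: signal(T4) -> count=2 queue=[] holders={none}
Step 5: wait(T5) -> count=1 queue=[] holders={T5}
Step 6: wait(T1) -> count=0 queue=[] holders={T1,T5}
Step 7: wait(T3) -> count=0 queue=[T3] holders={T1,T5}
Step 8: wait(T2) -> count=0 queue=[T3,T2] holders={T1,T5}
Step 9: signal(T1) -> count=0 queue=[T2] holders={T3,T5}
Step 10: wait(T6) -> count=0 queue=[T2,T6] holders={T3,T5}
Step 11: signal(T5) -> count=0 queue=[T6] holders={T2,T3}
Step 12: signal(T2) -> count=0 queue=[] holders={T3,T6}
Step 13: wait(T2) -> count=0 queue=[T2] holders={T3,T6}
Final holders: T3,T6

Answer: T3,T6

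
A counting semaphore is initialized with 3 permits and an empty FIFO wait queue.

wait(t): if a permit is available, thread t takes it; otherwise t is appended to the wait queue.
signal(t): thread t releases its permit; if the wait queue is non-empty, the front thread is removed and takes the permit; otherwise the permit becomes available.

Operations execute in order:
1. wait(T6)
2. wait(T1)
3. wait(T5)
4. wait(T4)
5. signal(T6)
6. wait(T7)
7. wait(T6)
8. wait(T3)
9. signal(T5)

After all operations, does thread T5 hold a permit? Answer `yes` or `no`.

Answer: no

Derivation:
Step 1: wait(T6) -> count=2 queue=[] holders={T6}
Step 2: wait(T1) -> count=1 queue=[] holders={T1,T6}
Step 3: wait(T5) -> count=0 queue=[] holders={T1,T5,T6}
Step 4: wait(T4) -> count=0 queue=[T4] holders={T1,T5,T6}
Step 5: signal(T6) -> count=0 queue=[] holders={T1,T4,T5}
Step 6: wait(T7) -> count=0 queue=[T7] holders={T1,T4,T5}
Step 7: wait(T6) -> count=0 queue=[T7,T6] holders={T1,T4,T5}
Step 8: wait(T3) -> count=0 queue=[T7,T6,T3] holders={T1,T4,T5}
Step 9: signal(T5) -> count=0 queue=[T6,T3] holders={T1,T4,T7}
Final holders: {T1,T4,T7} -> T5 not in holders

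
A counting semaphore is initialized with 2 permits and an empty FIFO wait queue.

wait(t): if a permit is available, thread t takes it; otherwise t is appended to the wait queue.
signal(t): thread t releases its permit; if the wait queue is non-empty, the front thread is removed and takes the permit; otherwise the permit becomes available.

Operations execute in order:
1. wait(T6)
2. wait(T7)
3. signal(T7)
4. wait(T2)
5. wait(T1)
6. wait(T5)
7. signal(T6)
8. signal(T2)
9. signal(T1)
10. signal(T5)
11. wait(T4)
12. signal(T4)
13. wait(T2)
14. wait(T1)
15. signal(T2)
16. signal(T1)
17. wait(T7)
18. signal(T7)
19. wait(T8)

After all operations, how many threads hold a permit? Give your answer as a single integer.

Answer: 1

Derivation:
Step 1: wait(T6) -> count=1 queue=[] holders={T6}
Step 2: wait(T7) -> count=0 queue=[] holders={T6,T7}
Step 3: signal(T7) -> count=1 queue=[] holders={T6}
Step 4: wait(T2) -> count=0 queue=[] holders={T2,T6}
Step 5: wait(T1) -> count=0 queue=[T1] holders={T2,T6}
Step 6: wait(T5) -> count=0 queue=[T1,T5] holders={T2,T6}
Step 7: signal(T6) -> count=0 queue=[T5] holders={T1,T2}
Step 8: signal(T2) -> count=0 queue=[] holders={T1,T5}
Step 9: signal(T1) -> count=1 queue=[] holders={T5}
Step 10: signal(T5) -> count=2 queue=[] holders={none}
Step 11: wait(T4) -> count=1 queue=[] holders={T4}
Step 12: signal(T4) -> count=2 queue=[] holders={none}
Step 13: wait(T2) -> count=1 queue=[] holders={T2}
Step 14: wait(T1) -> count=0 queue=[] holders={T1,T2}
Step 15: signal(T2) -> count=1 queue=[] holders={T1}
Step 16: signal(T1) -> count=2 queue=[] holders={none}
Step 17: wait(T7) -> count=1 queue=[] holders={T7}
Step 18: signal(T7) -> count=2 queue=[] holders={none}
Step 19: wait(T8) -> count=1 queue=[] holders={T8}
Final holders: {T8} -> 1 thread(s)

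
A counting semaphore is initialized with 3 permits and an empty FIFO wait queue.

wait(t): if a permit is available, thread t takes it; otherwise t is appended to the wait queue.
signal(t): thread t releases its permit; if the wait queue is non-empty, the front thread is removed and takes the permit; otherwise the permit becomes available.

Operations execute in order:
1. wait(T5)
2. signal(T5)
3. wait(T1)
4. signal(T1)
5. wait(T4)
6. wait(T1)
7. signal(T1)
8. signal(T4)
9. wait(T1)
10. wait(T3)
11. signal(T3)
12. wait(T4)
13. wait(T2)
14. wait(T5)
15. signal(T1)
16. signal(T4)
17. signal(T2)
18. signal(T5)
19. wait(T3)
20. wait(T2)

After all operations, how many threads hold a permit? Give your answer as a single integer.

Step 1: wait(T5) -> count=2 queue=[] holders={T5}
Step 2: signal(T5) -> count=3 queue=[] holders={none}
Step 3: wait(T1) -> count=2 queue=[] holders={T1}
Step 4: signal(T1) -> count=3 queue=[] holders={none}
Step 5: wait(T4) -> count=2 queue=[] holders={T4}
Step 6: wait(T1) -> count=1 queue=[] holders={T1,T4}
Step 7: signal(T1) -> count=2 queue=[] holders={T4}
Step 8: signal(T4) -> count=3 queue=[] holders={none}
Step 9: wait(T1) -> count=2 queue=[] holders={T1}
Step 10: wait(T3) -> count=1 queue=[] holders={T1,T3}
Step 11: signal(T3) -> count=2 queue=[] holders={T1}
Step 12: wait(T4) -> count=1 queue=[] holders={T1,T4}
Step 13: wait(T2) -> count=0 queue=[] holders={T1,T2,T4}
Step 14: wait(T5) -> count=0 queue=[T5] holders={T1,T2,T4}
Step 15: signal(T1) -> count=0 queue=[] holders={T2,T4,T5}
Step 16: signal(T4) -> count=1 queue=[] holders={T2,T5}
Step 17: signal(T2) -> count=2 queue=[] holders={T5}
Step 18: signal(T5) -> count=3 queue=[] holders={none}
Step 19: wait(T3) -> count=2 queue=[] holders={T3}
Step 20: wait(T2) -> count=1 queue=[] holders={T2,T3}
Final holders: {T2,T3} -> 2 thread(s)

Answer: 2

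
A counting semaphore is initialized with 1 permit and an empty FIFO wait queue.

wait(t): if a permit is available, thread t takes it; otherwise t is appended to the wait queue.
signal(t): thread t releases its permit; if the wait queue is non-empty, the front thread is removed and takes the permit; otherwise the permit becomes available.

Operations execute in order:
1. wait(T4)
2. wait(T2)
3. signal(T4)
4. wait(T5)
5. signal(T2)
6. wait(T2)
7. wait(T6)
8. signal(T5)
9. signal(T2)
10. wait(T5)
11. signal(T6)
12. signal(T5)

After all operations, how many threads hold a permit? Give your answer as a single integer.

Step 1: wait(T4) -> count=0 queue=[] holders={T4}
Step 2: wait(T2) -> count=0 queue=[T2] holders={T4}
Step 3: signal(T4) -> count=0 queue=[] holders={T2}
Step 4: wait(T5) -> count=0 queue=[T5] holders={T2}
Step 5: signal(T2) -> count=0 queue=[] holders={T5}
Step 6: wait(T2) -> count=0 queue=[T2] holders={T5}
Step 7: wait(T6) -> count=0 queue=[T2,T6] holders={T5}
Step 8: signal(T5) -> count=0 queue=[T6] holders={T2}
Step 9: signal(T2) -> count=0 queue=[] holders={T6}
Step 10: wait(T5) -> count=0 queue=[T5] holders={T6}
Step 11: signal(T6) -> count=0 queue=[] holders={T5}
Step 12: signal(T5) -> count=1 queue=[] holders={none}
Final holders: {none} -> 0 thread(s)

Answer: 0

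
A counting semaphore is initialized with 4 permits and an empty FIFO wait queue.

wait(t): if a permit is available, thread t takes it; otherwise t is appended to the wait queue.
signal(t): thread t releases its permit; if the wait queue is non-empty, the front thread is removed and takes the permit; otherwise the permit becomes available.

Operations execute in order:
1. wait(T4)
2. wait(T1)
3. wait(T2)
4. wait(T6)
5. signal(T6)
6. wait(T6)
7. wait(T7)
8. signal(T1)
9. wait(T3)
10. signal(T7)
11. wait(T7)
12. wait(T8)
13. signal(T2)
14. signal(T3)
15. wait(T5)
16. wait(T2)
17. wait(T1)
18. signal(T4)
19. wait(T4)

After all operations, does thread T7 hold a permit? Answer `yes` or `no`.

Step 1: wait(T4) -> count=3 queue=[] holders={T4}
Step 2: wait(T1) -> count=2 queue=[] holders={T1,T4}
Step 3: wait(T2) -> count=1 queue=[] holders={T1,T2,T4}
Step 4: wait(T6) -> count=0 queue=[] holders={T1,T2,T4,T6}
Step 5: signal(T6) -> count=1 queue=[] holders={T1,T2,T4}
Step 6: wait(T6) -> count=0 queue=[] holders={T1,T2,T4,T6}
Step 7: wait(T7) -> count=0 queue=[T7] holders={T1,T2,T4,T6}
Step 8: signal(T1) -> count=0 queue=[] holders={T2,T4,T6,T7}
Step 9: wait(T3) -> count=0 queue=[T3] holders={T2,T4,T6,T7}
Step 10: signal(T7) -> count=0 queue=[] holders={T2,T3,T4,T6}
Step 11: wait(T7) -> count=0 queue=[T7] holders={T2,T3,T4,T6}
Step 12: wait(T8) -> count=0 queue=[T7,T8] holders={T2,T3,T4,T6}
Step 13: signal(T2) -> count=0 queue=[T8] holders={T3,T4,T6,T7}
Step 14: signal(T3) -> count=0 queue=[] holders={T4,T6,T7,T8}
Step 15: wait(T5) -> count=0 queue=[T5] holders={T4,T6,T7,T8}
Step 16: wait(T2) -> count=0 queue=[T5,T2] holders={T4,T6,T7,T8}
Step 17: wait(T1) -> count=0 queue=[T5,T2,T1] holders={T4,T6,T7,T8}
Step 18: signal(T4) -> count=0 queue=[T2,T1] holders={T5,T6,T7,T8}
Step 19: wait(T4) -> count=0 queue=[T2,T1,T4] holders={T5,T6,T7,T8}
Final holders: {T5,T6,T7,T8} -> T7 in holders

Answer: yes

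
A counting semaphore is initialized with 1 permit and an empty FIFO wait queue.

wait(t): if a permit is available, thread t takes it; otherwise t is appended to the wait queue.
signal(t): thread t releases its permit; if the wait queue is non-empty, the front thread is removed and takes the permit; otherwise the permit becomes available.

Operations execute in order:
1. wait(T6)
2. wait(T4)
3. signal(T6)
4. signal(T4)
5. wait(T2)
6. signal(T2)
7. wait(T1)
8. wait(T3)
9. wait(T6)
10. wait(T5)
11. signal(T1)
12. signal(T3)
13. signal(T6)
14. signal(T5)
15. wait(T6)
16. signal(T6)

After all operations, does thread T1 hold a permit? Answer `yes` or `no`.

Answer: no

Derivation:
Step 1: wait(T6) -> count=0 queue=[] holders={T6}
Step 2: wait(T4) -> count=0 queue=[T4] holders={T6}
Step 3: signal(T6) -> count=0 queue=[] holders={T4}
Step 4: signal(T4) -> count=1 queue=[] holders={none}
Step 5: wait(T2) -> count=0 queue=[] holders={T2}
Step 6: signal(T2) -> count=1 queue=[] holders={none}
Step 7: wait(T1) -> count=0 queue=[] holders={T1}
Step 8: wait(T3) -> count=0 queue=[T3] holders={T1}
Step 9: wait(T6) -> count=0 queue=[T3,T6] holders={T1}
Step 10: wait(T5) -> count=0 queue=[T3,T6,T5] holders={T1}
Step 11: signal(T1) -> count=0 queue=[T6,T5] holders={T3}
Step 12: signal(T3) -> count=0 queue=[T5] holders={T6}
Step 13: signal(T6) -> count=0 queue=[] holders={T5}
Step 14: signal(T5) -> count=1 queue=[] holders={none}
Step 15: wait(T6) -> count=0 queue=[] holders={T6}
Step 16: signal(T6) -> count=1 queue=[] holders={none}
Final holders: {none} -> T1 not in holders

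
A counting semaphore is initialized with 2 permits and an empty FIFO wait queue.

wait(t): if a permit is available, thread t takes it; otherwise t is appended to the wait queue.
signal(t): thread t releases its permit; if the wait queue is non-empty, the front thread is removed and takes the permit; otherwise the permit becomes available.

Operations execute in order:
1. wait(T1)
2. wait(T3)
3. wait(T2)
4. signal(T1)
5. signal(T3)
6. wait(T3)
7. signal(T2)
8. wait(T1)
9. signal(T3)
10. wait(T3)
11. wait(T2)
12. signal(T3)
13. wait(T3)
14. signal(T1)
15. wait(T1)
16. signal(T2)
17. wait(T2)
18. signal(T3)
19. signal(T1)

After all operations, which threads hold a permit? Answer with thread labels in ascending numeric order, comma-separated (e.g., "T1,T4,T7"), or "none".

Step 1: wait(T1) -> count=1 queue=[] holders={T1}
Step 2: wait(T3) -> count=0 queue=[] holders={T1,T3}
Step 3: wait(T2) -> count=0 queue=[T2] holders={T1,T3}
Step 4: signal(T1) -> count=0 queue=[] holders={T2,T3}
Step 5: signal(T3) -> count=1 queue=[] holders={T2}
Step 6: wait(T3) -> count=0 queue=[] holders={T2,T3}
Step 7: signal(T2) -> count=1 queue=[] holders={T3}
Step 8: wait(T1) -> count=0 queue=[] holders={T1,T3}
Step 9: signal(T3) -> count=1 queue=[] holders={T1}
Step 10: wait(T3) -> count=0 queue=[] holders={T1,T3}
Step 11: wait(T2) -> count=0 queue=[T2] holders={T1,T3}
Step 12: signal(T3) -> count=0 queue=[] holders={T1,T2}
Step 13: wait(T3) -> count=0 queue=[T3] holders={T1,T2}
Step 14: signal(T1) -> count=0 queue=[] holders={T2,T3}
Step 15: wait(T1) -> count=0 queue=[T1] holders={T2,T3}
Step 16: signal(T2) -> count=0 queue=[] holders={T1,T3}
Step 17: wait(T2) -> count=0 queue=[T2] holders={T1,T3}
Step 18: signal(T3) -> count=0 queue=[] holders={T1,T2}
Step 19: signal(T1) -> count=1 queue=[] holders={T2}
Final holders: T2

Answer: T2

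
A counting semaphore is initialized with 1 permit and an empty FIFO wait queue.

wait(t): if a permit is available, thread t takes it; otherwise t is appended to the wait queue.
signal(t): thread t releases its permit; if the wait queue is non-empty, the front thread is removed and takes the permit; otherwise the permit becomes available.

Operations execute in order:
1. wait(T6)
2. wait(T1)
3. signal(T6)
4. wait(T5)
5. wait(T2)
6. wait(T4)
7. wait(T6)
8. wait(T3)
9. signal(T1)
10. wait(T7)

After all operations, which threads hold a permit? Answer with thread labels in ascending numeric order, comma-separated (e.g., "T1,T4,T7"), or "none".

Answer: T5

Derivation:
Step 1: wait(T6) -> count=0 queue=[] holders={T6}
Step 2: wait(T1) -> count=0 queue=[T1] holders={T6}
Step 3: signal(T6) -> count=0 queue=[] holders={T1}
Step 4: wait(T5) -> count=0 queue=[T5] holders={T1}
Step 5: wait(T2) -> count=0 queue=[T5,T2] holders={T1}
Step 6: wait(T4) -> count=0 queue=[T5,T2,T4] holders={T1}
Step 7: wait(T6) -> count=0 queue=[T5,T2,T4,T6] holders={T1}
Step 8: wait(T3) -> count=0 queue=[T5,T2,T4,T6,T3] holders={T1}
Step 9: signal(T1) -> count=0 queue=[T2,T4,T6,T3] holders={T5}
Step 10: wait(T7) -> count=0 queue=[T2,T4,T6,T3,T7] holders={T5}
Final holders: T5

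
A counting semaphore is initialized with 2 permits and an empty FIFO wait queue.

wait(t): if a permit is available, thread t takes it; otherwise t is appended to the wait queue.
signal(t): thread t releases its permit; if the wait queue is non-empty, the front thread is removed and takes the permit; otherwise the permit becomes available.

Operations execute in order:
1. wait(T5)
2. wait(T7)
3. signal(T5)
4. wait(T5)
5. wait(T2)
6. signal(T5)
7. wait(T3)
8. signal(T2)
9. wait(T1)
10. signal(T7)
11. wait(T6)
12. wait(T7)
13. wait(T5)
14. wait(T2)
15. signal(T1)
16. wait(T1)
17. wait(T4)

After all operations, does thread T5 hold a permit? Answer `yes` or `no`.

Answer: no

Derivation:
Step 1: wait(T5) -> count=1 queue=[] holders={T5}
Step 2: wait(T7) -> count=0 queue=[] holders={T5,T7}
Step 3: signal(T5) -> count=1 queue=[] holders={T7}
Step 4: wait(T5) -> count=0 queue=[] holders={T5,T7}
Step 5: wait(T2) -> count=0 queue=[T2] holders={T5,T7}
Step 6: signal(T5) -> count=0 queue=[] holders={T2,T7}
Step 7: wait(T3) -> count=0 queue=[T3] holders={T2,T7}
Step 8: signal(T2) -> count=0 queue=[] holders={T3,T7}
Step 9: wait(T1) -> count=0 queue=[T1] holders={T3,T7}
Step 10: signal(T7) -> count=0 queue=[] holders={T1,T3}
Step 11: wait(T6) -> count=0 queue=[T6] holders={T1,T3}
Step 12: wait(T7) -> count=0 queue=[T6,T7] holders={T1,T3}
Step 13: wait(T5) -> count=0 queue=[T6,T7,T5] holders={T1,T3}
Step 14: wait(T2) -> count=0 queue=[T6,T7,T5,T2] holders={T1,T3}
Step 15: signal(T1) -> count=0 queue=[T7,T5,T2] holders={T3,T6}
Step 16: wait(T1) -> count=0 queue=[T7,T5,T2,T1] holders={T3,T6}
Step 17: wait(T4) -> count=0 queue=[T7,T5,T2,T1,T4] holders={T3,T6}
Final holders: {T3,T6} -> T5 not in holders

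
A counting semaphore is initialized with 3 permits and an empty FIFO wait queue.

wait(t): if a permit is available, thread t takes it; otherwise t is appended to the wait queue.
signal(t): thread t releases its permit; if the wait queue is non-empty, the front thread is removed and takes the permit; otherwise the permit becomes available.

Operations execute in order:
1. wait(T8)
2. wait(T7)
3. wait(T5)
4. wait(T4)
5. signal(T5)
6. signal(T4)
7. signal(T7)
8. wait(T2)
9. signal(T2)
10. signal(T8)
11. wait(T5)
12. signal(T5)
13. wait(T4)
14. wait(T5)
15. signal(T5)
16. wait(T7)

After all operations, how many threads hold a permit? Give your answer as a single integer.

Step 1: wait(T8) -> count=2 queue=[] holders={T8}
Step 2: wait(T7) -> count=1 queue=[] holders={T7,T8}
Step 3: wait(T5) -> count=0 queue=[] holders={T5,T7,T8}
Step 4: wait(T4) -> count=0 queue=[T4] holders={T5,T7,T8}
Step 5: signal(T5) -> count=0 queue=[] holders={T4,T7,T8}
Step 6: signal(T4) -> count=1 queue=[] holders={T7,T8}
Step 7: signal(T7) -> count=2 queue=[] holders={T8}
Step 8: wait(T2) -> count=1 queue=[] holders={T2,T8}
Step 9: signal(T2) -> count=2 queue=[] holders={T8}
Step 10: signal(T8) -> count=3 queue=[] holders={none}
Step 11: wait(T5) -> count=2 queue=[] holders={T5}
Step 12: signal(T5) -> count=3 queue=[] holders={none}
Step 13: wait(T4) -> count=2 queue=[] holders={T4}
Step 14: wait(T5) -> count=1 queue=[] holders={T4,T5}
Step 15: signal(T5) -> count=2 queue=[] holders={T4}
Step 16: wait(T7) -> count=1 queue=[] holders={T4,T7}
Final holders: {T4,T7} -> 2 thread(s)

Answer: 2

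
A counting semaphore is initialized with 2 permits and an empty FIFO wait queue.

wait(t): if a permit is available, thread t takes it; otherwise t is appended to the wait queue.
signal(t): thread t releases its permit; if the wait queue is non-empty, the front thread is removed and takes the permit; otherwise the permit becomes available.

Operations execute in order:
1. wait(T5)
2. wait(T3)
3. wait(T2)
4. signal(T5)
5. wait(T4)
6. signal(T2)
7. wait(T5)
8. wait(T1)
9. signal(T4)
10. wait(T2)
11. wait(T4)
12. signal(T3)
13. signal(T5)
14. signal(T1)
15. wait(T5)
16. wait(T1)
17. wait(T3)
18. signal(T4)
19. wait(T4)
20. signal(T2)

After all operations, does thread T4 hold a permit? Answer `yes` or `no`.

Answer: no

Derivation:
Step 1: wait(T5) -> count=1 queue=[] holders={T5}
Step 2: wait(T3) -> count=0 queue=[] holders={T3,T5}
Step 3: wait(T2) -> count=0 queue=[T2] holders={T3,T5}
Step 4: signal(T5) -> count=0 queue=[] holders={T2,T3}
Step 5: wait(T4) -> count=0 queue=[T4] holders={T2,T3}
Step 6: signal(T2) -> count=0 queue=[] holders={T3,T4}
Step 7: wait(T5) -> count=0 queue=[T5] holders={T3,T4}
Step 8: wait(T1) -> count=0 queue=[T5,T1] holders={T3,T4}
Step 9: signal(T4) -> count=0 queue=[T1] holders={T3,T5}
Step 10: wait(T2) -> count=0 queue=[T1,T2] holders={T3,T5}
Step 11: wait(T4) -> count=0 queue=[T1,T2,T4] holders={T3,T5}
Step 12: signal(T3) -> count=0 queue=[T2,T4] holders={T1,T5}
Step 13: signal(T5) -> count=0 queue=[T4] holders={T1,T2}
Step 14: signal(T1) -> count=0 queue=[] holders={T2,T4}
Step 15: wait(T5) -> count=0 queue=[T5] holders={T2,T4}
Step 16: wait(T1) -> count=0 queue=[T5,T1] holders={T2,T4}
Step 17: wait(T3) -> count=0 queue=[T5,T1,T3] holders={T2,T4}
Step 18: signal(T4) -> count=0 queue=[T1,T3] holders={T2,T5}
Step 19: wait(T4) -> count=0 queue=[T1,T3,T4] holders={T2,T5}
Step 20: signal(T2) -> count=0 queue=[T3,T4] holders={T1,T5}
Final holders: {T1,T5} -> T4 not in holders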